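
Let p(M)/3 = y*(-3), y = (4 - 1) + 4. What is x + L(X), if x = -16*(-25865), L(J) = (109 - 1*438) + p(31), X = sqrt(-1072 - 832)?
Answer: 413448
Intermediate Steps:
y = 7 (y = 3 + 4 = 7)
X = 4*I*sqrt(119) (X = sqrt(-1904) = 4*I*sqrt(119) ≈ 43.635*I)
p(M) = -63 (p(M) = 3*(7*(-3)) = 3*(-21) = -63)
L(J) = -392 (L(J) = (109 - 1*438) - 63 = (109 - 438) - 63 = -329 - 63 = -392)
x = 413840
x + L(X) = 413840 - 392 = 413448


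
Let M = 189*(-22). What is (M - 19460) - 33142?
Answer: -56760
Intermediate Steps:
M = -4158
(M - 19460) - 33142 = (-4158 - 19460) - 33142 = -23618 - 33142 = -56760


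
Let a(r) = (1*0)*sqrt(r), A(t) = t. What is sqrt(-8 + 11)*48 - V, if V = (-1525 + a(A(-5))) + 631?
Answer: 894 + 48*sqrt(3) ≈ 977.14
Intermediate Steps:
a(r) = 0 (a(r) = 0*sqrt(r) = 0)
V = -894 (V = (-1525 + 0) + 631 = -1525 + 631 = -894)
sqrt(-8 + 11)*48 - V = sqrt(-8 + 11)*48 - 1*(-894) = sqrt(3)*48 + 894 = 48*sqrt(3) + 894 = 894 + 48*sqrt(3)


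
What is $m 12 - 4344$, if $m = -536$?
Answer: $-10776$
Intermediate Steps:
$m 12 - 4344 = \left(-536\right) 12 - 4344 = -6432 - 4344 = -10776$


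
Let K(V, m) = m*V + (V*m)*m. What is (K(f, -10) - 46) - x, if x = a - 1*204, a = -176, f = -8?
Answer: -386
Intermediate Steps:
K(V, m) = V*m + V*m²
x = -380 (x = -176 - 1*204 = -176 - 204 = -380)
(K(f, -10) - 46) - x = (-8*(-10)*(1 - 10) - 46) - 1*(-380) = (-8*(-10)*(-9) - 46) + 380 = (-720 - 46) + 380 = -766 + 380 = -386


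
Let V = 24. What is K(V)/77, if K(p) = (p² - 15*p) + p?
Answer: 240/77 ≈ 3.1169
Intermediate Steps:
K(p) = p² - 14*p
K(V)/77 = (24*(-14 + 24))/77 = (24*10)*(1/77) = 240*(1/77) = 240/77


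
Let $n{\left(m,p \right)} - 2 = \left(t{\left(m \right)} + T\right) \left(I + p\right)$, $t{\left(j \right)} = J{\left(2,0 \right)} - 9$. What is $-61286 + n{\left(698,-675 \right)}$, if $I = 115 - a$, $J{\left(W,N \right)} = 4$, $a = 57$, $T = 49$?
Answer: $-88432$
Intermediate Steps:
$t{\left(j \right)} = -5$ ($t{\left(j \right)} = 4 - 9 = -5$)
$I = 58$ ($I = 115 - 57 = 58$)
$n{\left(m,p \right)} = 2554 + 44 p$ ($n{\left(m,p \right)} = 2 + \left(-5 + 49\right) \left(58 + p\right) = 2 + 44 \left(58 + p\right) = 2 + \left(2552 + 44 p\right) = 2554 + 44 p$)
$-61286 + n{\left(698,-675 \right)} = -61286 + \left(2554 + 44 \left(-675\right)\right) = -61286 + \left(2554 - 29700\right) = -61286 - 27146 = -88432$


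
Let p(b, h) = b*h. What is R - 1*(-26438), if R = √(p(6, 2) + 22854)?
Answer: 26438 + √22866 ≈ 26589.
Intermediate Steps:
R = √22866 (R = √(6*2 + 22854) = √(12 + 22854) = √22866 ≈ 151.22)
R - 1*(-26438) = √22866 - 1*(-26438) = √22866 + 26438 = 26438 + √22866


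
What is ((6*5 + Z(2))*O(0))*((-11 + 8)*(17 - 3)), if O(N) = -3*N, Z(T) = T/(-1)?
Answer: 0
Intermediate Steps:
Z(T) = -T (Z(T) = T*(-1) = -T)
((6*5 + Z(2))*O(0))*((-11 + 8)*(17 - 3)) = ((6*5 - 1*2)*(-3*0))*((-11 + 8)*(17 - 3)) = ((30 - 2)*0)*(-3*14) = (28*0)*(-42) = 0*(-42) = 0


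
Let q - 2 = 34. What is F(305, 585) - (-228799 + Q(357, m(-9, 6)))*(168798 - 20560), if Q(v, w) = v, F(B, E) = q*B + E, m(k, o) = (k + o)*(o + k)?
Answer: 33863796761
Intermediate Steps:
q = 36 (q = 2 + 34 = 36)
m(k, o) = (k + o)² (m(k, o) = (k + o)*(k + o) = (k + o)²)
F(B, E) = E + 36*B (F(B, E) = 36*B + E = E + 36*B)
F(305, 585) - (-228799 + Q(357, m(-9, 6)))*(168798 - 20560) = (585 + 36*305) - (-228799 + 357)*(168798 - 20560) = (585 + 10980) - (-228442)*148238 = 11565 - 1*(-33863785196) = 11565 + 33863785196 = 33863796761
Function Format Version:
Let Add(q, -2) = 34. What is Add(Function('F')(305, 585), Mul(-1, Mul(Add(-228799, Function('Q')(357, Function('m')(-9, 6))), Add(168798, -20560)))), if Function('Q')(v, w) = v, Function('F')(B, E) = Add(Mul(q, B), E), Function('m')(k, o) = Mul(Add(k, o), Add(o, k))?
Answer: 33863796761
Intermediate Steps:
q = 36 (q = Add(2, 34) = 36)
Function('m')(k, o) = Pow(Add(k, o), 2) (Function('m')(k, o) = Mul(Add(k, o), Add(k, o)) = Pow(Add(k, o), 2))
Function('F')(B, E) = Add(E, Mul(36, B)) (Function('F')(B, E) = Add(Mul(36, B), E) = Add(E, Mul(36, B)))
Add(Function('F')(305, 585), Mul(-1, Mul(Add(-228799, Function('Q')(357, Function('m')(-9, 6))), Add(168798, -20560)))) = Add(Add(585, Mul(36, 305)), Mul(-1, Mul(Add(-228799, 357), Add(168798, -20560)))) = Add(Add(585, 10980), Mul(-1, Mul(-228442, 148238))) = Add(11565, Mul(-1, -33863785196)) = Add(11565, 33863785196) = 33863796761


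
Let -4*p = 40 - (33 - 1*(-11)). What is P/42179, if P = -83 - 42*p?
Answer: -125/42179 ≈ -0.0029636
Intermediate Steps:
p = 1 (p = -(40 - (33 - 1*(-11)))/4 = -(40 - (33 + 11))/4 = -(40 - 1*44)/4 = -(40 - 44)/4 = -¼*(-4) = 1)
P = -125 (P = -83 - 42*1 = -83 - 42 = -125)
P/42179 = -125/42179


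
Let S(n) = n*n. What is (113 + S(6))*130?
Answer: 19370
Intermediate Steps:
S(n) = n²
(113 + S(6))*130 = (113 + 6²)*130 = (113 + 36)*130 = 149*130 = 19370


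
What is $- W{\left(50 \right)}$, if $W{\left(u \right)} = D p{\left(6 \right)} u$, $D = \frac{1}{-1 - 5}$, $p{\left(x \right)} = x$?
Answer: $50$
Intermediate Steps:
$D = - \frac{1}{6}$ ($D = \frac{1}{-6} = - \frac{1}{6} \approx -0.16667$)
$W{\left(u \right)} = - u$ ($W{\left(u \right)} = \left(- \frac{1}{6}\right) 6 u = - u$)
$- W{\left(50 \right)} = - \left(-1\right) 50 = \left(-1\right) \left(-50\right) = 50$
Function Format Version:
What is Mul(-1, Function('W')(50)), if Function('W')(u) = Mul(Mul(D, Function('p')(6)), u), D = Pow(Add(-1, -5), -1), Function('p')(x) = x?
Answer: 50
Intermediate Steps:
D = Rational(-1, 6) (D = Pow(-6, -1) = Rational(-1, 6) ≈ -0.16667)
Function('W')(u) = Mul(-1, u) (Function('W')(u) = Mul(Mul(Rational(-1, 6), 6), u) = Mul(-1, u))
Mul(-1, Function('W')(50)) = Mul(-1, Mul(-1, 50)) = Mul(-1, -50) = 50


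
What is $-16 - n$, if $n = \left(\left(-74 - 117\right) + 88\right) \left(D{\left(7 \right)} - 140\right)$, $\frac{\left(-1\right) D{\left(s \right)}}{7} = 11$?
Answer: $-22367$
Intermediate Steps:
$D{\left(s \right)} = -77$ ($D{\left(s \right)} = \left(-7\right) 11 = -77$)
$n = 22351$ ($n = \left(\left(-74 - 117\right) + 88\right) \left(-77 - 140\right) = \left(\left(-74 - 117\right) + 88\right) \left(-217\right) = \left(-191 + 88\right) \left(-217\right) = \left(-103\right) \left(-217\right) = 22351$)
$-16 - n = -16 - 22351 = -22367$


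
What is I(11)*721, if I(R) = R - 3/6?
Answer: 15141/2 ≈ 7570.5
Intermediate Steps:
I(R) = -½ + R (I(R) = R - 3*⅙ = R - ½ = -½ + R)
I(11)*721 = (-½ + 11)*721 = (21/2)*721 = 15141/2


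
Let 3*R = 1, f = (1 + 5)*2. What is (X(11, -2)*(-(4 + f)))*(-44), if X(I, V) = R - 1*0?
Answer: 704/3 ≈ 234.67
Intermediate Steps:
f = 12 (f = 6*2 = 12)
R = ⅓ (R = (⅓)*1 = ⅓ ≈ 0.33333)
X(I, V) = ⅓ (X(I, V) = ⅓ - 1*0 = ⅓ + 0 = ⅓)
(X(11, -2)*(-(4 + f)))*(-44) = ((-(4 + 12))/3)*(-44) = ((-1*16)/3)*(-44) = ((⅓)*(-16))*(-44) = -16/3*(-44) = 704/3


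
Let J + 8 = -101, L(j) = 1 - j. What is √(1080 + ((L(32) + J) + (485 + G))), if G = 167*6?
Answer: √2427 ≈ 49.265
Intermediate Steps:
J = -109 (J = -8 - 101 = -109)
G = 1002
√(1080 + ((L(32) + J) + (485 + G))) = √(1080 + (((1 - 1*32) - 109) + (485 + 1002))) = √(1080 + (((1 - 32) - 109) + 1487)) = √(1080 + ((-31 - 109) + 1487)) = √(1080 + (-140 + 1487)) = √(1080 + 1347) = √2427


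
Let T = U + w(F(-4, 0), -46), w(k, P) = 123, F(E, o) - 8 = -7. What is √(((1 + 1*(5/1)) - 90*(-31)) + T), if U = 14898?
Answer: √17817 ≈ 133.48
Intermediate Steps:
F(E, o) = 1 (F(E, o) = 8 - 7 = 1)
T = 15021 (T = 14898 + 123 = 15021)
√(((1 + 1*(5/1)) - 90*(-31)) + T) = √(((1 + 1*(5/1)) - 90*(-31)) + 15021) = √(((1 + 1*(5*1)) + 2790) + 15021) = √(((1 + 1*5) + 2790) + 15021) = √(((1 + 5) + 2790) + 15021) = √((6 + 2790) + 15021) = √(2796 + 15021) = √17817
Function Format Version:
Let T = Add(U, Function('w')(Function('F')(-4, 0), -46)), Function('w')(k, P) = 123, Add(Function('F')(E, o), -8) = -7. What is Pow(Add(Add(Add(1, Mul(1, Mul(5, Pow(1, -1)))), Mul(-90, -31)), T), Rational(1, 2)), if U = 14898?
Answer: Pow(17817, Rational(1, 2)) ≈ 133.48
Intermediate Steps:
Function('F')(E, o) = 1 (Function('F')(E, o) = Add(8, -7) = 1)
T = 15021 (T = Add(14898, 123) = 15021)
Pow(Add(Add(Add(1, Mul(1, Mul(5, Pow(1, -1)))), Mul(-90, -31)), T), Rational(1, 2)) = Pow(Add(Add(Add(1, Mul(1, Mul(5, Pow(1, -1)))), Mul(-90, -31)), 15021), Rational(1, 2)) = Pow(Add(Add(Add(1, Mul(1, Mul(5, 1))), 2790), 15021), Rational(1, 2)) = Pow(Add(Add(Add(1, Mul(1, 5)), 2790), 15021), Rational(1, 2)) = Pow(Add(Add(Add(1, 5), 2790), 15021), Rational(1, 2)) = Pow(Add(Add(6, 2790), 15021), Rational(1, 2)) = Pow(Add(2796, 15021), Rational(1, 2)) = Pow(17817, Rational(1, 2))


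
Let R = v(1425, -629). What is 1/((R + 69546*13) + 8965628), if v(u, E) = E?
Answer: 1/9869097 ≈ 1.0133e-7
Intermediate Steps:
R = -629
1/((R + 69546*13) + 8965628) = 1/((-629 + 69546*13) + 8965628) = 1/((-629 + 904098) + 8965628) = 1/(903469 + 8965628) = 1/9869097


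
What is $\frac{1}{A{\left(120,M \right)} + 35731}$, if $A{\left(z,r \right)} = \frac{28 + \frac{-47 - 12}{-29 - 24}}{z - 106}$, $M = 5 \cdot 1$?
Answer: $\frac{742}{26513945} \approx 2.7985 \cdot 10^{-5}$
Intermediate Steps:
$M = 5$
$A{\left(z,r \right)} = \frac{1543}{53 \left(-106 + z\right)}$ ($A{\left(z,r \right)} = \frac{28 - \frac{59}{-53}}{-106 + z} = \frac{28 - - \frac{59}{53}}{-106 + z} = \frac{28 + \frac{59}{53}}{-106 + z} = \frac{1543}{53 \left(-106 + z\right)}$)
$\frac{1}{A{\left(120,M \right)} + 35731} = \frac{1}{\frac{1543}{53 \left(-106 + 120\right)} + 35731} = \frac{1}{\frac{1543}{53 \cdot 14} + 35731} = \frac{1}{\frac{1543}{53} \cdot \frac{1}{14} + 35731} = \frac{1}{\frac{1543}{742} + 35731} = \frac{1}{\frac{26513945}{742}} = \frac{742}{26513945}$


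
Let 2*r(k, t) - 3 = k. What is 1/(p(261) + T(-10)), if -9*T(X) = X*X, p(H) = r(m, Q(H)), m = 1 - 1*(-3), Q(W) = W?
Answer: -18/137 ≈ -0.13139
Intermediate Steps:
m = 4 (m = 1 + 3 = 4)
r(k, t) = 3/2 + k/2
p(H) = 7/2 (p(H) = 3/2 + (½)*4 = 3/2 + 2 = 7/2)
T(X) = -X²/9 (T(X) = -X*X/9 = -X²/9)
1/(p(261) + T(-10)) = 1/(7/2 - ⅑*(-10)²) = 1/(7/2 - ⅑*100) = 1/(7/2 - 100/9) = 1/(-137/18) = -18/137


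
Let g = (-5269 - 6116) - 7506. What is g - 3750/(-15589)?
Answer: -294488049/15589 ≈ -18891.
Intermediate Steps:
g = -18891 (g = -11385 - 7506 = -18891)
g - 3750/(-15589) = -18891 - 3750/(-15589) = -18891 - 3750*(-1)/15589 = -18891 - 1*(-3750/15589) = -18891 + 3750/15589 = -294488049/15589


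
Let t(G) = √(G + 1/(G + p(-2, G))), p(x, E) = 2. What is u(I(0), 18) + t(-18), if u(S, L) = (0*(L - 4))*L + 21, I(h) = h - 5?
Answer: 21 + 17*I/4 ≈ 21.0 + 4.25*I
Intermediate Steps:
I(h) = -5 + h
u(S, L) = 21 (u(S, L) = (0*(-4 + L))*L + 21 = 0*L + 21 = 0 + 21 = 21)
t(G) = √(G + 1/(2 + G)) (t(G) = √(G + 1/(G + 2)) = √(G + 1/(2 + G)))
u(I(0), 18) + t(-18) = 21 + √((1 - 18*(2 - 18))/(2 - 18)) = 21 + √((1 - 18*(-16))/(-16)) = 21 + √(-(1 + 288)/16) = 21 + √(-1/16*289) = 21 + √(-289/16) = 21 + 17*I/4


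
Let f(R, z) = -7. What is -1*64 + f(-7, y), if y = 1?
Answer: -71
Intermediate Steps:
-1*64 + f(-7, y) = -1*64 - 7 = -64 - 7 = -71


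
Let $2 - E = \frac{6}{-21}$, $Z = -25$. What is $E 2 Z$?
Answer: $- \frac{800}{7} \approx -114.29$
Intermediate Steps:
$E = \frac{16}{7}$ ($E = 2 - \frac{6}{-21} = 2 - 6 \left(- \frac{1}{21}\right) = 2 - - \frac{2}{7} = 2 + \frac{2}{7} = \frac{16}{7} \approx 2.2857$)
$E 2 Z = \frac{16}{7} \cdot 2 \left(-25\right) = \frac{32}{7} \left(-25\right) = - \frac{800}{7}$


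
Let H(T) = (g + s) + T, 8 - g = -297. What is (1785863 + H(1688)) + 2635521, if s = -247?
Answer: 4423130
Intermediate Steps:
g = 305 (g = 8 - 1*(-297) = 8 + 297 = 305)
H(T) = 58 + T (H(T) = (305 - 247) + T = 58 + T)
(1785863 + H(1688)) + 2635521 = (1785863 + (58 + 1688)) + 2635521 = (1785863 + 1746) + 2635521 = 1787609 + 2635521 = 4423130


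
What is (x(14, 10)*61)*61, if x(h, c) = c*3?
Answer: 111630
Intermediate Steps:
x(h, c) = 3*c
(x(14, 10)*61)*61 = ((3*10)*61)*61 = (30*61)*61 = 1830*61 = 111630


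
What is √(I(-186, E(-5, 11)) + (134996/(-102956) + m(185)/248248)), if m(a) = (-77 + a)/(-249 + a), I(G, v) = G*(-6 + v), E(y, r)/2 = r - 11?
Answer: √3715116201556170264854/1825615792 ≈ 33.387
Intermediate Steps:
E(y, r) = -22 + 2*r (E(y, r) = 2*(r - 11) = 2*(-11 + r) = -22 + 2*r)
m(a) = (-77 + a)/(-249 + a)
√(I(-186, E(-5, 11)) + (134996/(-102956) + m(185)/248248)) = √(-186*(-6 + (-22 + 2*11)) + (134996/(-102956) + ((-77 + 185)/(-249 + 185))/248248)) = √(-186*(-6 + (-22 + 22)) + (134996*(-1/102956) + (108/(-64))*(1/248248))) = √(-186*(-6 + 0) + (-33749/25739 - 1/64*108*(1/248248))) = √(-186*(-6) + (-33749/25739 - 27/16*1/248248)) = √(1116 + (-33749/25739 - 27/3971968)) = √(1116 - 19150091855/14604926336) = √(16279947699121/14604926336) = √3715116201556170264854/1825615792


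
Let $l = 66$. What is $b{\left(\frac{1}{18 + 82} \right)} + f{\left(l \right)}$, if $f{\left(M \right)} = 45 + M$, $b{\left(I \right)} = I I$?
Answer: $\frac{1110001}{10000} \approx 111.0$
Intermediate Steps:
$b{\left(I \right)} = I^{2}$
$b{\left(\frac{1}{18 + 82} \right)} + f{\left(l \right)} = \left(\frac{1}{18 + 82}\right)^{2} + \left(45 + 66\right) = \left(\frac{1}{100}\right)^{2} + 111 = \frac{1}{10000} + 111 = \frac{1110001}{10000}$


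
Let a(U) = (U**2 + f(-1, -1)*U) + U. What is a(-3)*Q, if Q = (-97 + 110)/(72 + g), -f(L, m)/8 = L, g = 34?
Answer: -117/53 ≈ -2.2075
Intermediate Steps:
f(L, m) = -8*L
a(U) = U**2 + 9*U (a(U) = (U**2 + (-8*(-1))*U) + U = (U**2 + 8*U) + U = U**2 + 9*U)
Q = 13/106 (Q = (-97 + 110)/(72 + 34) = 13/106 ≈ 0.12264)
a(-3)*Q = -3*(9 - 3)*(13/106) = -3*6*(13/106) = -18*13/106 = -117/53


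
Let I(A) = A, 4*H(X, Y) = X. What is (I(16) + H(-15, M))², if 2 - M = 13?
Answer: 2401/16 ≈ 150.06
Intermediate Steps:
M = -11 (M = 2 - 1*13 = 2 - 13 = -11)
H(X, Y) = X/4
(I(16) + H(-15, M))² = (16 + (¼)*(-15))² = (16 - 15/4)² = (49/4)² = 2401/16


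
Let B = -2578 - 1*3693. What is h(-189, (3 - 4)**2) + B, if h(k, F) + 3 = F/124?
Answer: -777975/124 ≈ -6274.0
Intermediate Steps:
B = -6271 (B = -2578 - 3693 = -6271)
h(k, F) = -3 + F/124
h(-189, (3 - 4)**2) + B = (-3 + (3 - 4)**2/124) - 6271 = (-3 + (1/124)*(-1)**2) - 6271 = (-3 + (1/124)*1) - 6271 = (-3 + 1/124) - 6271 = -371/124 - 6271 = -777975/124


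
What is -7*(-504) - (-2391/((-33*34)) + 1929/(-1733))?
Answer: 2285985221/648142 ≈ 3527.0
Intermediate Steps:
-7*(-504) - (-2391/((-33*34)) + 1929/(-1733)) = 3528 - (-2391/(-1122) + 1929*(-1/1733)) = 3528 - (-2391*(-1/1122) - 1929/1733) = 3528 - (797/374 - 1929/1733) = 3528 - 1*659755/648142 = 3528 - 659755/648142 = 2285985221/648142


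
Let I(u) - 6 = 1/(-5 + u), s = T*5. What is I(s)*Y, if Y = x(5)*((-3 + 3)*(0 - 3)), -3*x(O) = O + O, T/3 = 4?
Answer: 0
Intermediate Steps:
T = 12 (T = 3*4 = 12)
s = 60 (s = 12*5 = 60)
x(O) = -2*O/3 (x(O) = -(O + O)/3 = -2*O/3)
I(u) = 6 + 1/(-5 + u)
Y = 0 (Y = (-⅔*5)*((-3 + 3)*(0 - 3)) = -0*(-3) = -10/3*0 = 0)
I(s)*Y = ((-29 + 6*60)/(-5 + 60))*0 = ((-29 + 360)/55)*0 = ((1/55)*331)*0 = (331/55)*0 = 0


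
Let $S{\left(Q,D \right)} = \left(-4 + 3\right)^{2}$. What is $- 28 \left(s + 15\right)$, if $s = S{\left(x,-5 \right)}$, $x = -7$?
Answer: $-448$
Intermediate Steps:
$S{\left(Q,D \right)} = 1$ ($S{\left(Q,D \right)} = \left(-1\right)^{2} = 1$)
$s = 1$
$- 28 \left(s + 15\right) = - 28 \left(1 + 15\right) = \left(-28\right) 16 = -448$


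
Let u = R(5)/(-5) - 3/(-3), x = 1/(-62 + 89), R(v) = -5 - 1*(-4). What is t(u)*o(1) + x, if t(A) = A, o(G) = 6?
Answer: 977/135 ≈ 7.2370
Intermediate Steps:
R(v) = -1 (R(v) = -5 + 4 = -1)
x = 1/27 ≈ 0.037037
u = 6/5 (u = -1/(-5) - 3/(-3) = -1*(-⅕) - 3*(-⅓) = ⅕ + 1 = 6/5 ≈ 1.2000)
t(u)*o(1) + x = (6/5)*6 + 1/27 = 36/5 + 1/27 = 977/135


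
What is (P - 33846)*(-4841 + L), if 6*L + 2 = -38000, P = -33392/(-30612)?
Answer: 8683221877160/22959 ≈ 3.7821e+8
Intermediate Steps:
P = 8348/7653 (P = -33392*(-1/30612) = 8348/7653 ≈ 1.0908)
L = -19001/3 (L = -⅓ + (⅙)*(-38000) = -⅓ - 19000/3 = -19001/3 ≈ -6333.7)
(P - 33846)*(-4841 + L) = (8348/7653 - 33846)*(-4841 - 19001/3) = -259015090/7653*(-33524/3) = 8683221877160/22959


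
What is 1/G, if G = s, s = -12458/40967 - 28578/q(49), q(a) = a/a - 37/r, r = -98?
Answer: -1843515/38245221526 ≈ -4.8202e-5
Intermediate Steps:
q(a) = 135/98 (q(a) = a/a - 37/(-98) = 1 - 37*(-1/98) = 1 + 37/98 = 135/98)
s = -38245221526/1843515 (s = -12458/40967 - 28578/135/98 = -12458*1/40967 - 28578*98/135 = -12458/40967 - 933548/45 = -38245221526/1843515 ≈ -20746.)
G = -38245221526/1843515 ≈ -20746.
1/G = 1/(-38245221526/1843515) = -1843515/38245221526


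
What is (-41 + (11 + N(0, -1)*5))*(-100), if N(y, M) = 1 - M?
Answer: 2000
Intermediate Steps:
(-41 + (11 + N(0, -1)*5))*(-100) = (-41 + (11 + (1 - 1*(-1))*5))*(-100) = (-41 + (11 + (1 + 1)*5))*(-100) = (-41 + (11 + 2*5))*(-100) = (-41 + (11 + 10))*(-100) = (-41 + 21)*(-100) = -20*(-100) = 2000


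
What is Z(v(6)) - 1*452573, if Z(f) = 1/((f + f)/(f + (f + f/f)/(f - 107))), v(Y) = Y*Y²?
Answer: -21310733663/47088 ≈ -4.5257e+5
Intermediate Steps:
v(Y) = Y³
Z(f) = (f + (1 + f)/(-107 + f))/(2*f) (Z(f) = 1/((2*f)/(f + (f + 1)/(-107 + f))) = 1/((2*f)/(f + (1 + f)/(-107 + f))) = 1/(2*f/(f + (1 + f)/(-107 + f))) = (f + (1 + f)/(-107 + f))/(2*f))
Z(v(6)) - 1*452573 = (1 + (6³)² - 106*6³)/(2*(6³)*(-107 + 6³)) - 1*452573 = (½)*(1 + 216² - 106*216)/(216*(-107 + 216)) - 452573 = (½)*(1/216)*(1 + 46656 - 22896)/109 - 452573 = (½)*(1/216)*(1/109)*23761 - 452573 = 23761/47088 - 452573 = -21310733663/47088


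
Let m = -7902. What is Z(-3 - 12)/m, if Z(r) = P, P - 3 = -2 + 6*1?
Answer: -7/7902 ≈ -0.00088585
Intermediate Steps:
P = 7 (P = 3 + (-2 + 6*1) = 3 + (-2 + 6) = 3 + 4 = 7)
Z(r) = 7
Z(-3 - 12)/m = 7/(-7902) = 7*(-1/7902) = -7/7902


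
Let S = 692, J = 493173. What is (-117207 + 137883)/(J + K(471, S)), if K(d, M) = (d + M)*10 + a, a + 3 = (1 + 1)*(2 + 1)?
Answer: 10338/252403 ≈ 0.040958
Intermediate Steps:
a = 3 (a = -3 + (1 + 1)*(2 + 1) = -3 + 2*3 = -3 + 6 = 3)
K(d, M) = 3 + 10*M + 10*d (K(d, M) = (d + M)*10 + 3 = (M + d)*10 + 3 = (10*M + 10*d) + 3 = 3 + 10*M + 10*d)
(-117207 + 137883)/(J + K(471, S)) = (-117207 + 137883)/(493173 + (3 + 10*692 + 10*471)) = 20676/(493173 + (3 + 6920 + 4710)) = 20676/(493173 + 11633) = 20676/504806 = 20676*(1/504806) = 10338/252403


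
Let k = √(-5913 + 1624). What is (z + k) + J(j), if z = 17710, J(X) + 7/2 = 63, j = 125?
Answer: 35539/2 + I*√4289 ≈ 17770.0 + 65.49*I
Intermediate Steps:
J(X) = 119/2 (J(X) = -7/2 + 63 = 119/2)
k = I*√4289 (k = √(-4289) = I*√4289 ≈ 65.49*I)
(z + k) + J(j) = (17710 + I*√4289) + 119/2 = 35539/2 + I*√4289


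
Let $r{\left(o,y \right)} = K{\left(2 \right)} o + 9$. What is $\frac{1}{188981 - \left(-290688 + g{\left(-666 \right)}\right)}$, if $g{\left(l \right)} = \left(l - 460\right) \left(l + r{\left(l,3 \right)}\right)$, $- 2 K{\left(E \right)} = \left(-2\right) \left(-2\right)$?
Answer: $\frac{1}{1239719} \approx 8.0663 \cdot 10^{-7}$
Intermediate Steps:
$K{\left(E \right)} = -2$ ($K{\left(E \right)} = - \frac{\left(-2\right) \left(-2\right)}{2} = \left(- \frac{1}{2}\right) 4 = -2$)
$r{\left(o,y \right)} = 9 - 2 o$ ($r{\left(o,y \right)} = - 2 o + 9 = 9 - 2 o$)
$g{\left(l \right)} = \left(-460 + l\right) \left(9 - l\right)$ ($g{\left(l \right)} = \left(l - 460\right) \left(l - \left(-9 + 2 l\right)\right) = \left(-460 + l\right) \left(9 - l\right)$)
$\frac{1}{188981 - \left(-290688 + g{\left(-666 \right)}\right)} = \frac{1}{188981 - \left(-294828 - 443556 - 312354\right)} = \frac{1}{188981 + \left(290688 - \left(-4140 - 443556 - 312354\right)\right)} = \frac{1}{188981 + \left(290688 - -760050\right)} = \frac{1}{188981 + \left(290688 + 760050\right)} = \frac{1}{188981 + 1050738} = \frac{1}{1239719}$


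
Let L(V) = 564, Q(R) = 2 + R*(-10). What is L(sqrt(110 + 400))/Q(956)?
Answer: -94/1593 ≈ -0.059008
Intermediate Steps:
Q(R) = 2 - 10*R
L(sqrt(110 + 400))/Q(956) = 564/(2 - 10*956) = 564/(2 - 9560) = 564/(-9558) = 564*(-1/9558) = -94/1593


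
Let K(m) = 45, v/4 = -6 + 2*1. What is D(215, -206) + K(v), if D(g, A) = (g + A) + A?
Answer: -152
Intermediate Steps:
v = -16 (v = 4*(-6 + 2*1) = 4*(-6 + 2) = 4*(-4) = -16)
D(g, A) = g + 2*A (D(g, A) = (A + g) + A = g + 2*A)
D(215, -206) + K(v) = (215 + 2*(-206)) + 45 = (215 - 412) + 45 = -197 + 45 = -152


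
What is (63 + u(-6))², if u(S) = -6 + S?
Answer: 2601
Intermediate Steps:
(63 + u(-6))² = (63 + (-6 - 6))² = (63 - 12)² = 51² = 2601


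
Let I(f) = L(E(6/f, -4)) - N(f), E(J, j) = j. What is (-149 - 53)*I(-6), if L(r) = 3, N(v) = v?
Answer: -1818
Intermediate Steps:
I(f) = 3 - f
(-149 - 53)*I(-6) = (-149 - 53)*(3 - 1*(-6)) = -202*(3 + 6) = -202*9 = -1818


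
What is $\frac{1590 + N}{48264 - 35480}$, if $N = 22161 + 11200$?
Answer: $\frac{34951}{12784} \approx 2.734$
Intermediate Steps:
$N = 33361$
$\frac{1590 + N}{48264 - 35480} = \frac{1590 + 33361}{48264 - 35480} = \frac{34951}{12784}$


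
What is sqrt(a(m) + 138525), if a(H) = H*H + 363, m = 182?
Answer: 2*sqrt(43003) ≈ 414.74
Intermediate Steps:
a(H) = 363 + H**2 (a(H) = H**2 + 363 = 363 + H**2)
sqrt(a(m) + 138525) = sqrt((363 + 182**2) + 138525) = sqrt((363 + 33124) + 138525) = sqrt(33487 + 138525) = sqrt(172012) = 2*sqrt(43003)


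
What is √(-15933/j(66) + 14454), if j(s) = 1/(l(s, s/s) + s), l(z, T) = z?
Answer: 33*I*√1918 ≈ 1445.2*I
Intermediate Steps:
j(s) = 1/(2*s) (j(s) = 1/(s + s) = 1/(2*s))
√(-15933/j(66) + 14454) = √(-15933/((½)/66) + 14454) = √(-15933/((½)*(1/66)) + 14454) = √(-15933/1/132 + 14454) = √(-15933*132 + 14454) = √(-2103156 + 14454) = √(-2088702) = 33*I*√1918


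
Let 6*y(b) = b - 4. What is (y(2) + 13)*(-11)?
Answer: -418/3 ≈ -139.33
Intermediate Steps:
y(b) = -⅔ + b/6 (y(b) = (b - 4)/6 = (-4 + b)/6 = -⅔ + b/6)
(y(2) + 13)*(-11) = ((-⅔ + (⅙)*2) + 13)*(-11) = ((-⅔ + ⅓) + 13)*(-11) = (-⅓ + 13)*(-11) = (38/3)*(-11) = -418/3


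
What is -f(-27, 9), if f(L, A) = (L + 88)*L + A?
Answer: 1638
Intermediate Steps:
f(L, A) = A + L*(88 + L) (f(L, A) = (88 + L)*L + A = L*(88 + L) + A = A + L*(88 + L))
-f(-27, 9) = -(9 + (-27)² + 88*(-27)) = -(9 + 729 - 2376) = -1*(-1638) = 1638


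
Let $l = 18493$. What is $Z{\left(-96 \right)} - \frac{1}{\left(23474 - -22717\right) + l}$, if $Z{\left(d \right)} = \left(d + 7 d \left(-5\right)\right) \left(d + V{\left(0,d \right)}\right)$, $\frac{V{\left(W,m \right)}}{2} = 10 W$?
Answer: $- \frac{20268343297}{64684} \approx -3.1334 \cdot 10^{5}$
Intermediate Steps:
$V{\left(W,m \right)} = 20 W$ ($V{\left(W,m \right)} = 2 \cdot 10 W = 20 W$)
$Z{\left(d \right)} = - 34 d^{2}$ ($Z{\left(d \right)} = \left(d + 7 d \left(-5\right)\right) \left(d + 20 \cdot 0\right) = \left(d - 35 d\right) \left(d + 0\right) = - 34 d d = - 34 d^{2}$)
$Z{\left(-96 \right)} - \frac{1}{\left(23474 - -22717\right) + l} = - 34 \left(-96\right)^{2} - \frac{1}{\left(23474 - -22717\right) + 18493} = \left(-34\right) 9216 - \frac{1}{\left(23474 + 22717\right) + 18493} = -313344 - \frac{1}{46191 + 18493} = -313344 - \frac{1}{64684} = - \frac{20268343297}{64684}$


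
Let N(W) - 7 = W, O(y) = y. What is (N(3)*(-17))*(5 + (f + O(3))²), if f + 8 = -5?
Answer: -17850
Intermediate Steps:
f = -13 (f = -8 - 5 = -13)
N(W) = 7 + W
(N(3)*(-17))*(5 + (f + O(3))²) = ((7 + 3)*(-17))*(5 + (-13 + 3)²) = (10*(-17))*(5 + (-10)²) = -170*(5 + 100) = -170*105 = -17850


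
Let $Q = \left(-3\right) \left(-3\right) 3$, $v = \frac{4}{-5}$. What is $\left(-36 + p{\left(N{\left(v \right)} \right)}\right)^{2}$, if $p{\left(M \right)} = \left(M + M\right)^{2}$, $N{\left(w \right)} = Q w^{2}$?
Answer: $\frac{524170208016}{390625} \approx 1.3419 \cdot 10^{6}$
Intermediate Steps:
$v = - \frac{4}{5}$ ($v = 4 \left(- \frac{1}{5}\right) = - \frac{4}{5} \approx -0.8$)
$Q = 27$ ($Q = 9 \cdot 3 = 27$)
$N{\left(w \right)} = 27 w^{2}$
$p{\left(M \right)} = 4 M^{2}$ ($p{\left(M \right)} = \left(2 M\right)^{2} = 4 M^{2}$)
$\left(-36 + p{\left(N{\left(v \right)} \right)}\right)^{2} = \left(-36 + 4 \left(27 \left(- \frac{4}{5}\right)^{2}\right)^{2}\right)^{2} = \left(-36 + 4 \left(27 \cdot \frac{16}{25}\right)^{2}\right)^{2} = \left(-36 + 4 \left(\frac{432}{25}\right)^{2}\right)^{2} = \left(-36 + 4 \cdot \frac{186624}{625}\right)^{2} = \left(-36 + \frac{746496}{625}\right)^{2} = \left(\frac{723996}{625}\right)^{2} = \frac{524170208016}{390625}$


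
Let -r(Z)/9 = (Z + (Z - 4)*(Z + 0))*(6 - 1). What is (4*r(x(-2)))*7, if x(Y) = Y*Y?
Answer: -5040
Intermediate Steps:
x(Y) = Y**2
r(Z) = -45*Z - 45*Z*(-4 + Z) (r(Z) = -9*(Z + (Z - 4)*(Z + 0))*(6 - 1) = -9*(Z + (-4 + Z)*Z)*5 = -9*(Z + Z*(-4 + Z))*5 = -9*(5*Z + 5*Z*(-4 + Z)) = -45*Z - 45*Z*(-4 + Z))
(4*r(x(-2)))*7 = (4*(45*(-2)**2*(3 - 1*(-2)**2)))*7 = (4*(45*4*(3 - 1*4)))*7 = (4*(45*4*(3 - 4)))*7 = (4*(45*4*(-1)))*7 = (4*(-180))*7 = -720*7 = -5040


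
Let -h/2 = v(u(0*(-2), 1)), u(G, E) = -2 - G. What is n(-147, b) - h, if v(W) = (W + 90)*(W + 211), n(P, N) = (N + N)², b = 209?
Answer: 211508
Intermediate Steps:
n(P, N) = 4*N² (n(P, N) = (2*N)² = 4*N²)
v(W) = (90 + W)*(211 + W)
h = -36784 (h = -2*(18990 + (-2 - 0*(-2))² + 301*(-2 - 0*(-2))) = -2*(18990 + (-2 - 1*0)² + 301*(-2 - 1*0)) = -2*(18990 + (-2 + 0)² + 301*(-2 + 0)) = -2*(18990 + (-2)² + 301*(-2)) = -2*(18990 + 4 - 602) = -2*18392 = -36784)
n(-147, b) - h = 4*209² - 1*(-36784) = 4*43681 + 36784 = 174724 + 36784 = 211508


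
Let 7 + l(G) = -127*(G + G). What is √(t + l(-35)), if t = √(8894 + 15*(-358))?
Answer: √(8883 + 2*√881) ≈ 94.564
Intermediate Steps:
l(G) = -7 - 254*G (l(G) = -7 - 127*(G + G) = -7 - 254*G)
t = 2*√881 (t = √(8894 - 5370) = √3524 = 2*√881 ≈ 59.363)
√(t + l(-35)) = √(2*√881 + (-7 - 254*(-35))) = √(2*√881 + (-7 + 8890)) = √(2*√881 + 8883) = √(8883 + 2*√881)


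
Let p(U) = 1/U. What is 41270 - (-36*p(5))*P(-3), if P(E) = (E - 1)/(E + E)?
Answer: 206374/5 ≈ 41275.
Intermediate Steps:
P(E) = (-1 + E)/(2*E) (P(E) = (-1 + E)/((2*E)) = (-1 + E)*(1/(2*E)) = (-1 + E)/(2*E))
41270 - (-36*p(5))*P(-3) = 41270 - (-36/5)*(½)*(-1 - 3)/(-3) = 41270 - (-36*⅕)*(½)*(-⅓)*(-4) = 41270 - (-36)*2/(5*3) = 41270 - 1*(-24/5) = 41270 + 24/5 = 206374/5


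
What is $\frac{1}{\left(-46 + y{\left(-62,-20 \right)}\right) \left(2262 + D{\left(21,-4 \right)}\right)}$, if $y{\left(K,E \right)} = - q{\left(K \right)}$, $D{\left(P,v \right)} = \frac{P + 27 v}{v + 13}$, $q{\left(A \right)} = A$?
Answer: $\frac{3}{108112} \approx 2.7749 \cdot 10^{-5}$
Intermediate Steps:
$D{\left(P,v \right)} = \frac{P + 27 v}{13 + v}$
$y{\left(K,E \right)} = - K$
$\frac{1}{\left(-46 + y{\left(-62,-20 \right)}\right) \left(2262 + D{\left(21,-4 \right)}\right)} = \frac{1}{\left(-46 - -62\right) \left(2262 + \frac{21 + 27 \left(-4\right)}{13 - 4}\right)} = \frac{1}{\left(-46 + 62\right) \left(2262 + \frac{21 - 108}{9}\right)} = \frac{1}{16 \left(2262 + \frac{1}{9} \left(-87\right)\right)} = \frac{1}{16 \left(2262 - \frac{29}{3}\right)} = \frac{1}{16 \cdot \frac{6757}{3}} = \frac{1}{\frac{108112}{3}} = \frac{3}{108112}$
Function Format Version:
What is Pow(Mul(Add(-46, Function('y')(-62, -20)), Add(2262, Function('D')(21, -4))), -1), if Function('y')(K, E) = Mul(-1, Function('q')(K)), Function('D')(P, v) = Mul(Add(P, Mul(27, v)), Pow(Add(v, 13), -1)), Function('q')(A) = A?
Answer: Rational(3, 108112) ≈ 2.7749e-5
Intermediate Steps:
Function('D')(P, v) = Mul(Pow(Add(13, v), -1), Add(P, Mul(27, v))) (Function('D')(P, v) = Mul(Add(P, Mul(27, v)), Pow(Add(13, v), -1)) = Mul(Pow(Add(13, v), -1), Add(P, Mul(27, v))))
Function('y')(K, E) = Mul(-1, K)
Pow(Mul(Add(-46, Function('y')(-62, -20)), Add(2262, Function('D')(21, -4))), -1) = Pow(Mul(Add(-46, Mul(-1, -62)), Add(2262, Mul(Pow(Add(13, -4), -1), Add(21, Mul(27, -4))))), -1) = Pow(Mul(Add(-46, 62), Add(2262, Mul(Pow(9, -1), Add(21, -108)))), -1) = Pow(Mul(16, Add(2262, Mul(Rational(1, 9), -87))), -1) = Pow(Mul(16, Add(2262, Rational(-29, 3))), -1) = Pow(Mul(16, Rational(6757, 3)), -1) = Pow(Rational(108112, 3), -1) = Rational(3, 108112)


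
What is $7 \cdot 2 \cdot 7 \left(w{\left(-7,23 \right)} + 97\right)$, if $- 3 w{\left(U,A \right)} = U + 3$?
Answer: $\frac{28910}{3} \approx 9636.7$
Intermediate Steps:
$w{\left(U,A \right)} = -1 - \frac{U}{3}$ ($w{\left(U,A \right)} = - \frac{U + 3}{3} = - \frac{3 + U}{3} = -1 - \frac{U}{3}$)
$7 \cdot 2 \cdot 7 \left(w{\left(-7,23 \right)} + 97\right) = 7 \cdot 2 \cdot 7 \left(\left(-1 - - \frac{7}{3}\right) + 97\right) = 14 \cdot 7 \left(\left(-1 + \frac{7}{3}\right) + 97\right) = 98 \left(\frac{4}{3} + 97\right) = 98 \cdot \frac{295}{3} = \frac{28910}{3}$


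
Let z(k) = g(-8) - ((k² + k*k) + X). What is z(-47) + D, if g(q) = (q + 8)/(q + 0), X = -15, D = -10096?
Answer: -14499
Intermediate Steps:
g(q) = (8 + q)/q
z(k) = 15 - 2*k² (z(k) = (8 - 8)/(-8) - ((k² + k*k) - 15) = -⅛*0 - ((k² + k²) - 15) = 0 - (2*k² - 15) = 0 - (-15 + 2*k²) = 0 + (15 - 2*k²) = 15 - 2*k²)
z(-47) + D = (15 - 2*(-47)²) - 10096 = (15 - 2*2209) - 10096 = (15 - 4418) - 10096 = -4403 - 10096 = -14499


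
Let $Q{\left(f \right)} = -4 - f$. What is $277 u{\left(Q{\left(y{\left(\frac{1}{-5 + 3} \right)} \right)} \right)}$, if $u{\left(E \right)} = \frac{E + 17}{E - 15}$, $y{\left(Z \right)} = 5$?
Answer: $- \frac{277}{3} \approx -92.333$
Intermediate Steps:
$u{\left(E \right)} = \frac{17 + E}{-15 + E}$
$277 u{\left(Q{\left(y{\left(\frac{1}{-5 + 3} \right)} \right)} \right)} = 277 \frac{17 - 9}{-15 - 9} = 277 \frac{1}{-24} \cdot 8 = 277 \left(\left(- \frac{1}{24}\right) 8\right) = 277 \left(- \frac{1}{3}\right) = - \frac{277}{3}$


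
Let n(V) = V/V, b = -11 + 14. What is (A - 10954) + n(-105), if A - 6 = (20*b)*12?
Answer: -10227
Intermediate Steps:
b = 3
n(V) = 1
A = 726 (A = 6 + (20*3)*12 = 6 + 60*12 = 6 + 720 = 726)
(A - 10954) + n(-105) = (726 - 10954) + 1 = -10228 + 1 = -10227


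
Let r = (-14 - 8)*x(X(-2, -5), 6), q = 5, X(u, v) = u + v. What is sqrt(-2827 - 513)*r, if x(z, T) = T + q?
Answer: -484*I*sqrt(835) ≈ -13986.0*I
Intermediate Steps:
x(z, T) = 5 + T (x(z, T) = T + 5 = 5 + T)
r = -242 (r = (-14 - 8)*(5 + 6) = -22*11 = -242)
sqrt(-2827 - 513)*r = sqrt(-2827 - 513)*(-242) = sqrt(-3340)*(-242) = (2*I*sqrt(835))*(-242) = -484*I*sqrt(835)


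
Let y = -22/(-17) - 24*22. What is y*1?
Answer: -8954/17 ≈ -526.71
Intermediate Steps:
y = -8954/17 (y = -22*(-1/17) - 528 = 22/17 - 528 = -8954/17 ≈ -526.71)
y*1 = -8954/17*1 = -8954/17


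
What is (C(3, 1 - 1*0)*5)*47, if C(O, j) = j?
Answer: 235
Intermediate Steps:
(C(3, 1 - 1*0)*5)*47 = ((1 - 1*0)*5)*47 = ((1 + 0)*5)*47 = (1*5)*47 = 5*47 = 235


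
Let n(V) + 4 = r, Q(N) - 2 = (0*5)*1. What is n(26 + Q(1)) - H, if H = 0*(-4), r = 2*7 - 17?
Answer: -7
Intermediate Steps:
Q(N) = 2 (Q(N) = 2 + (0*5)*1 = 2 + 0*1 = 2 + 0 = 2)
r = -3 (r = 14 - 17 = -3)
n(V) = -7 (n(V) = -4 - 3 = -7)
H = 0
n(26 + Q(1)) - H = -7 - 1*0 = -7 + 0 = -7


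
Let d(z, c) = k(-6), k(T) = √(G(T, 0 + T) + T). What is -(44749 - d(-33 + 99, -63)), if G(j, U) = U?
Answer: -44749 + 2*I*√3 ≈ -44749.0 + 3.4641*I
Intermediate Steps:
k(T) = √2*√T (k(T) = √((0 + T) + T) = √(T + T) = √(2*T) = √2*√T)
d(z, c) = 2*I*√3 (d(z, c) = √2*√(-6) = √2*(I*√6) = 2*I*√3)
-(44749 - d(-33 + 99, -63)) = -(44749 - 2*I*√3) = -44749 + 2*I*√3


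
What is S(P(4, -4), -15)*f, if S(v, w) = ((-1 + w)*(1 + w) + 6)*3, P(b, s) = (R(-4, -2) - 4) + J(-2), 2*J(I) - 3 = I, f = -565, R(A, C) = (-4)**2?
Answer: -389850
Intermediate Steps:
R(A, C) = 16
J(I) = 3/2 + I/2
P(b, s) = 25/2 (P(b, s) = (16 - 4) + (3/2 + (1/2)*(-2)) = 12 + (3/2 - 1) = 12 + 1/2 = 25/2)
S(v, w) = 18 + 3*(1 + w)*(-1 + w) (S(v, w) = ((1 + w)*(-1 + w) + 6)*3 = (6 + (1 + w)*(-1 + w))*3 = 18 + 3*(1 + w)*(-1 + w))
S(P(4, -4), -15)*f = (15 + 3*(-15)**2)*(-565) = (15 + 3*225)*(-565) = (15 + 675)*(-565) = 690*(-565) = -389850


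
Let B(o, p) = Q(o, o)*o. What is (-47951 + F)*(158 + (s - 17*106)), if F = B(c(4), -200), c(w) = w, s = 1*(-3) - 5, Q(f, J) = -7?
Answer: 79261308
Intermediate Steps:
s = -8 (s = -3 - 5 = -8)
B(o, p) = -7*o
F = -28 (F = -7*4 = -28)
(-47951 + F)*(158 + (s - 17*106)) = (-47951 - 28)*(158 + (-8 - 17*106)) = -47979*(158 + (-8 - 1802)) = -47979*(158 - 1810) = -47979*(-1652) = 79261308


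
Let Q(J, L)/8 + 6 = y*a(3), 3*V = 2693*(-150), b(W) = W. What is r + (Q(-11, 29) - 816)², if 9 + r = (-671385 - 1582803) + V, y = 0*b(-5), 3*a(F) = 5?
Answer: -1642351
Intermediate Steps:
a(F) = 5/3 (a(F) = (⅓)*5 = 5/3)
V = -134650 (V = (2693*(-150))/3 = (⅓)*(-403950) = -134650)
y = 0 (y = 0*(-5) = 0)
Q(J, L) = -48 (Q(J, L) = -48 + 8*(0*(5/3)) = -48 + 8*0 = -48 + 0 = -48)
r = -2388847 (r = -9 + ((-671385 - 1582803) - 134650) = -9 + (-2254188 - 134650) = -9 - 2388838 = -2388847)
r + (Q(-11, 29) - 816)² = -2388847 + (-48 - 816)² = -2388847 + (-864)² = -2388847 + 746496 = -1642351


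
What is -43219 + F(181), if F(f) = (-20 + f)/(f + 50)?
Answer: -1426204/33 ≈ -43218.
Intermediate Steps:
F(f) = (-20 + f)/(50 + f)
-43219 + F(181) = -43219 + (-20 + 181)/(50 + 181) = -43219 + 161/231 = -43219 + (1/231)*161 = -43219 + 23/33 = -1426204/33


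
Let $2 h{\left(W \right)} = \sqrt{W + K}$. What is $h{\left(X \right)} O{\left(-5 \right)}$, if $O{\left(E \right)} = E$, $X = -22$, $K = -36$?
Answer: $- \frac{5 i \sqrt{58}}{2} \approx - 19.039 i$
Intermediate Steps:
$h{\left(W \right)} = \frac{\sqrt{-36 + W}}{2}$ ($h{\left(W \right)} = \frac{\sqrt{W - 36}}{2} = \frac{\sqrt{-36 + W}}{2}$)
$h{\left(X \right)} O{\left(-5 \right)} = \frac{\sqrt{-36 - 22}}{2} \left(-5\right) = \frac{\sqrt{-58}}{2} \left(-5\right) = \frac{i \sqrt{58}}{2} \left(-5\right) = - \frac{5 i \sqrt{58}}{2}$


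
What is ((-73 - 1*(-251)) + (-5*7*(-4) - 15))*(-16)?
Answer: -4848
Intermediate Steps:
((-73 - 1*(-251)) + (-5*7*(-4) - 15))*(-16) = ((-73 + 251) + (-35*(-4) - 15))*(-16) = (178 + (140 - 15))*(-16) = (178 + 125)*(-16) = 303*(-16) = -4848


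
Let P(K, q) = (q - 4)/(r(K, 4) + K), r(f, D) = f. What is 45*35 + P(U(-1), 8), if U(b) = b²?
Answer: 1577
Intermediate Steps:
P(K, q) = (-4 + q)/(2*K) (P(K, q) = (q - 4)/(K + K) = (-4 + q)/((2*K)) = (-4 + q)*(1/(2*K)) = (-4 + q)/(2*K))
45*35 + P(U(-1), 8) = 45*35 + (-4 + 8)/(2*((-1)²)) = 1575 + (½)*4/1 = 1575 + (½)*1*4 = 1575 + 2 = 1577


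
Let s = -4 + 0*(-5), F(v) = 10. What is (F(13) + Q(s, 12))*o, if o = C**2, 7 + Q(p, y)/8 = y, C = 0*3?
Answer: 0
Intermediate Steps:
C = 0
s = -4 (s = -4 + 0 = -4)
Q(p, y) = -56 + 8*y
o = 0 (o = 0**2 = 0)
(F(13) + Q(s, 12))*o = (10 + (-56 + 8*12))*0 = (10 + (-56 + 96))*0 = (10 + 40)*0 = 50*0 = 0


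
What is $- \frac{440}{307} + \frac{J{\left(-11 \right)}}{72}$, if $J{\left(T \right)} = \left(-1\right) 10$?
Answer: $- \frac{17375}{11052} \approx -1.5721$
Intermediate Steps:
$J{\left(T \right)} = -10$
$- \frac{440}{307} + \frac{J{\left(-11 \right)}}{72} = - \frac{440}{307} - \frac{10}{72} = \left(-440\right) \frac{1}{307} - \frac{5}{36} = - \frac{440}{307} - \frac{5}{36} = - \frac{17375}{11052}$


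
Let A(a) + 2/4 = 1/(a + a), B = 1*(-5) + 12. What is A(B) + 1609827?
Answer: 11268786/7 ≈ 1.6098e+6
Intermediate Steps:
B = 7 (B = -5 + 12 = 7)
A(a) = -½ + 1/(2*a) (A(a) = -½ + 1/(a + a) = -½ + 1/(2*a))
A(B) + 1609827 = (½)*(1 - 1*7)/7 + 1609827 = (½)*(⅐)*(1 - 7) + 1609827 = (½)*(⅐)*(-6) + 1609827 = -3/7 + 1609827 = 11268786/7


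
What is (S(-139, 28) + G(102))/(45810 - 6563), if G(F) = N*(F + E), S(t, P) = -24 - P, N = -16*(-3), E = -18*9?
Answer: -2932/39247 ≈ -0.074706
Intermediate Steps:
E = -162
N = 48
G(F) = -7776 + 48*F (G(F) = 48*(F - 162) = 48*(-162 + F) = -7776 + 48*F)
(S(-139, 28) + G(102))/(45810 - 6563) = ((-24 - 1*28) + (-7776 + 48*102))/(45810 - 6563) = ((-24 - 28) + (-7776 + 4896))/39247 = (-52 - 2880)*(1/39247) = -2932*1/39247 = -2932/39247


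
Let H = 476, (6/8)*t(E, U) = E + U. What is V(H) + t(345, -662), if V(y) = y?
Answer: 160/3 ≈ 53.333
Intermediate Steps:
t(E, U) = 4*E/3 + 4*U/3 (t(E, U) = 4*(E + U)/3 = 4*E/3 + 4*U/3)
V(H) + t(345, -662) = 476 + ((4/3)*345 + (4/3)*(-662)) = 476 + (460 - 2648/3) = 476 - 1268/3 = 160/3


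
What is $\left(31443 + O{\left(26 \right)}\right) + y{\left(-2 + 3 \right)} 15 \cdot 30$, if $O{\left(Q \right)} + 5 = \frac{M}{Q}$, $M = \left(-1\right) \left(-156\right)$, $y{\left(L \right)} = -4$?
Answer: $29644$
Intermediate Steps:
$M = 156$
$O{\left(Q \right)} = -5 + \frac{156}{Q}$
$\left(31443 + O{\left(26 \right)}\right) + y{\left(-2 + 3 \right)} 15 \cdot 30 = \left(31443 - \left(5 - \frac{156}{26}\right)\right) + \left(-4\right) 15 \cdot 30 = \left(31443 + \left(-5 + 156 \cdot \frac{1}{26}\right)\right) - 1800 = \left(31443 + \left(-5 + 6\right)\right) - 1800 = \left(31443 + 1\right) - 1800 = 31444 - 1800 = 29644$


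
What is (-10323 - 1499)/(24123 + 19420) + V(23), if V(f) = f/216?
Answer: -1552063/9405288 ≈ -0.16502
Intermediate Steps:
V(f) = f/216 (V(f) = f*(1/216) = f/216)
(-10323 - 1499)/(24123 + 19420) + V(23) = (-10323 - 1499)/(24123 + 19420) + (1/216)*23 = -11822/43543 + 23/216 = -1552063/9405288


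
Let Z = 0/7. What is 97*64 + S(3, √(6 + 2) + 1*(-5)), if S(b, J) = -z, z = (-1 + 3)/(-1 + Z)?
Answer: 6210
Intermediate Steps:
Z = 0 (Z = 0*(⅐) = 0)
z = -2 (z = (-1 + 3)/(-1 + 0) = 2/(-1) = 2*(-1) = -2)
S(b, J) = 2 (S(b, J) = -1*(-2) = 2)
97*64 + S(3, √(6 + 2) + 1*(-5)) = 97*64 + 2 = 6208 + 2 = 6210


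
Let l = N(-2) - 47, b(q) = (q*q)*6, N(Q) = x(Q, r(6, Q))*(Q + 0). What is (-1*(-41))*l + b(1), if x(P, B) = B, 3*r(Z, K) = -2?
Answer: -5599/3 ≈ -1866.3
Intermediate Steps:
r(Z, K) = -⅔ (r(Z, K) = (⅓)*(-2) = -⅔)
N(Q) = -2*Q/3 (N(Q) = -2*(Q + 0)/3 = -2*Q/3)
b(q) = 6*q² (b(q) = q²*6 = 6*q²)
l = -137/3 (l = -⅔*(-2) - 47 = 4/3 - 47 = -137/3 ≈ -45.667)
(-1*(-41))*l + b(1) = -1*(-41)*(-137/3) + 6*1² = 41*(-137/3) + 6*1 = -5617/3 + 6 = -5599/3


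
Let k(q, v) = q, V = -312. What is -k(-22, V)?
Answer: 22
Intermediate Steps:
-k(-22, V) = -1*(-22) = 22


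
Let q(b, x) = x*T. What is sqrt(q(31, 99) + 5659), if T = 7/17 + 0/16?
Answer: 8*sqrt(25738)/17 ≈ 75.497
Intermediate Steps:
T = 7/17 (T = 7*(1/17) + 0*(1/16) = 7/17 + 0 = 7/17 ≈ 0.41176)
q(b, x) = 7*x/17 (q(b, x) = x*(7/17) = 7*x/17)
sqrt(q(31, 99) + 5659) = sqrt((7/17)*99 + 5659) = sqrt(693/17 + 5659) = sqrt(96896/17) = 8*sqrt(25738)/17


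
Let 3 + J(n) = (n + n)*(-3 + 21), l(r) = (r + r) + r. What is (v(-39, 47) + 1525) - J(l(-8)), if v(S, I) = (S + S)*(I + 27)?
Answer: -3380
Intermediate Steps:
l(r) = 3*r (l(r) = 2*r + r = 3*r)
v(S, I) = 2*S*(27 + I) (v(S, I) = (2*S)*(27 + I) = 2*S*(27 + I))
J(n) = -3 + 36*n (J(n) = -3 + (n + n)*(-3 + 21) = -3 + (2*n)*18 = -3 + 36*n)
(v(-39, 47) + 1525) - J(l(-8)) = (2*(-39)*(27 + 47) + 1525) - (-3 + 36*(3*(-8))) = (2*(-39)*74 + 1525) - (-3 + 36*(-24)) = (-5772 + 1525) - (-3 - 864) = -4247 - 1*(-867) = -4247 + 867 = -3380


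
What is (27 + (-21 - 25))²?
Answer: 361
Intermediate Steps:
(27 + (-21 - 25))² = (27 - 46)² = (-19)² = 361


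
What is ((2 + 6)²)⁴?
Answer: 16777216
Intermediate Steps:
((2 + 6)²)⁴ = (8²)⁴ = 64⁴ = 16777216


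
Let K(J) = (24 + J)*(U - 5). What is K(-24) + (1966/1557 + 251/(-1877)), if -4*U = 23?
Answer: 3299375/2922489 ≈ 1.1290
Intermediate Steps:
U = -23/4 (U = -¼*23 = -23/4 ≈ -5.7500)
K(J) = -258 - 43*J/4 (K(J) = (24 + J)*(-23/4 - 5) = (24 + J)*(-43/4) = -258 - 43*J/4)
K(-24) + (1966/1557 + 251/(-1877)) = (-258 - 43/4*(-24)) + (1966/1557 + 251/(-1877)) = (-258 + 258) + (1966*(1/1557) + 251*(-1/1877)) = 0 + (1966/1557 - 251/1877) = 0 + 3299375/2922489 = 3299375/2922489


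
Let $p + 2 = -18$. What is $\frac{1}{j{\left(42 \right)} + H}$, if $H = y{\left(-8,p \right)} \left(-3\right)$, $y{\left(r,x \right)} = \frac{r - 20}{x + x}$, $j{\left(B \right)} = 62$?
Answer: $\frac{10}{599} \approx 0.016694$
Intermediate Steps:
$p = -20$ ($p = -2 - 18 = -20$)
$y{\left(r,x \right)} = \frac{-20 + r}{2 x}$
$H = - \frac{21}{10}$ ($H = \frac{-20 - 8}{2 \left(-20\right)} \left(-3\right) = \frac{1}{2} \left(- \frac{1}{20}\right) \left(-28\right) \left(-3\right) = \frac{7}{10} \left(-3\right) = - \frac{21}{10} \approx -2.1$)
$\frac{1}{j{\left(42 \right)} + H} = \frac{1}{62 - \frac{21}{10}} = \frac{1}{\frac{599}{10}} = \frac{10}{599}$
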